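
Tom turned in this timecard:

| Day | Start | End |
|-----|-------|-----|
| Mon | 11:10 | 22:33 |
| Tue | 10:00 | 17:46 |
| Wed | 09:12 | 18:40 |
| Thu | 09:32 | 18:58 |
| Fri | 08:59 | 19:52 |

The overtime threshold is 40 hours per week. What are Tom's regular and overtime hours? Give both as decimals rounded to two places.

Regular 40.00 hours, overtime 8.93 hours

Mon: 11:10–22:33 = 11 h 23 min
Tue: 10:00–17:46 = 7 h 46 min
Wed: 09:12–18:40 = 9 h 28 min
Thu: 09:32–18:58 = 9 h 26 min
Fri: 08:59–19:52 = 10 h 53 min
Total worked: 48 h 56 min = 48.93 h.
Threshold 40 h → overtime 8 h 56 min, regular 40 h 0 min.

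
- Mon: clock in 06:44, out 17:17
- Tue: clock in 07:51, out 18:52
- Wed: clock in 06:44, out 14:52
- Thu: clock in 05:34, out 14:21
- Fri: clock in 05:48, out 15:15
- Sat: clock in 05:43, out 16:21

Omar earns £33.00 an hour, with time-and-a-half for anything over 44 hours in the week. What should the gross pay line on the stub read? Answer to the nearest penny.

£2173.05

Mon: 06:44–17:17 = 10 h 33 min
Tue: 07:51–18:52 = 11 h 1 min
Wed: 06:44–14:52 = 8 h 8 min
Thu: 05:34–14:21 = 8 h 47 min
Fri: 05:48–15:15 = 9 h 27 min
Sat: 05:43–16:21 = 10 h 38 min
Total worked: 58 h 34 min = 3514 min.
Regular 44 h 0 min = 2640 min at £33.00/h; overtime 14 h 34 min = 874 min at £49.50/h.
Pay = (2640 × £33.00 + 874 × £49.50) ÷ 60 = £2173.05.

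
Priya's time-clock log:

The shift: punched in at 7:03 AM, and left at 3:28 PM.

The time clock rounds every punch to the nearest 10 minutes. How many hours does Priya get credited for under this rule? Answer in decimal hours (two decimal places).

The shift: in 7:03 AM→7:00 AM, out 3:28 PM→3:30 PM; 8 h 30 min

8.50 hours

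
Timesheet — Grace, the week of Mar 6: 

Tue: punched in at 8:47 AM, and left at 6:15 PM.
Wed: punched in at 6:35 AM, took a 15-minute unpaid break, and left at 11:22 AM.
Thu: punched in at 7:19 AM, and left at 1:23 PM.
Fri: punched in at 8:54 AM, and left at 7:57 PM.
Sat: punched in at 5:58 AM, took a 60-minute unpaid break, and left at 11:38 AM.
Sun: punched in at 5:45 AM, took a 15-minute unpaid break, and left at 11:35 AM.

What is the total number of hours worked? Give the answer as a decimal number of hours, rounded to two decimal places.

Tue: 8:47 AM–6:15 PM = 9 h 28 min
Wed: 6:35 AM–11:22 AM = 4 h 47 min; less 15 min break → 4 h 32 min
Thu: 7:19 AM–1:23 PM = 6 h 4 min
Fri: 8:54 AM–7:57 PM = 11 h 3 min
Sat: 5:58 AM–11:38 AM = 5 h 40 min; less 60 min break → 4 h 40 min
Sun: 5:45 AM–11:35 AM = 5 h 50 min; less 15 min break → 5 h 35 min
Total: 9 h 28 min + 4 h 32 min + 6 h 4 min + 11 h 3 min + 4 h 40 min + 5 h 35 min = 41 h 22 min.

41.37 hours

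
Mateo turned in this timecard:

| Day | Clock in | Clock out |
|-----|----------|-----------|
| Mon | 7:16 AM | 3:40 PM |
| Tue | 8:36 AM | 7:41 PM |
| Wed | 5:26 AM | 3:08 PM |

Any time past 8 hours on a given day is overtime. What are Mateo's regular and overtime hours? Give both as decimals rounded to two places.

Regular 24.00 hours, overtime 5.18 hours

Mon: 7:16 AM–3:40 PM = 8 h 24 min
Tue: 8:36 AM–7:41 PM = 11 h 5 min
Wed: 5:26 AM–3:08 PM = 9 h 42 min
Mon reg 8 h 0 min / OT 0 h 24 min; Tue reg 8 h 0 min / OT 3 h 5 min; Wed reg 8 h 0 min / OT 1 h 42 min.
Totals: regular 24 h 0 min, overtime 5 h 11 min.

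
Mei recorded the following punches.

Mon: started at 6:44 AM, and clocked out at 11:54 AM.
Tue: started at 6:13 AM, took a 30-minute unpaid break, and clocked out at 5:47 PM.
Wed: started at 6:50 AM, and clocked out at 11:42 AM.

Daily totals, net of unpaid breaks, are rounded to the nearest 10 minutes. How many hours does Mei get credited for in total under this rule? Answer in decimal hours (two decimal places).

Mon: 6:44 AM–11:54 AM = 5 h 10 min → rounds to 5 h 10 min
Tue: 6:13 AM–5:47 PM = 11 h 34 min − 30 min = 11 h 4 min → rounds to 11 h 0 min
Wed: 6:50 AM–11:42 AM = 4 h 52 min → rounds to 4 h 50 min
Total credited: 21 h 0 min.

21.00 hours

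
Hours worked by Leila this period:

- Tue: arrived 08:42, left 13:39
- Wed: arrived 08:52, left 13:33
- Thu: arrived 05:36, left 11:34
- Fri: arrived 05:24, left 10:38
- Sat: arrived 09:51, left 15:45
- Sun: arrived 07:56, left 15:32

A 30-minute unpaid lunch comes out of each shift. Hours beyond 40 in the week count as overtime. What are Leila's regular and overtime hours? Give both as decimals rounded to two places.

Tue: 08:42–13:39 = 4 h 57 min; less 30 min break → 4 h 27 min
Wed: 08:52–13:33 = 4 h 41 min; less 30 min break → 4 h 11 min
Thu: 05:36–11:34 = 5 h 58 min; less 30 min break → 5 h 28 min
Fri: 05:24–10:38 = 5 h 14 min; less 30 min break → 4 h 44 min
Sat: 09:51–15:45 = 5 h 54 min; less 30 min break → 5 h 24 min
Sun: 07:56–15:32 = 7 h 36 min; less 30 min break → 7 h 6 min
Total worked: 31 h 20 min = 31.33 h.
Threshold 40 h → overtime 0 h 0 min, regular 31 h 20 min.

Regular 31.33 hours, overtime 0.00 hours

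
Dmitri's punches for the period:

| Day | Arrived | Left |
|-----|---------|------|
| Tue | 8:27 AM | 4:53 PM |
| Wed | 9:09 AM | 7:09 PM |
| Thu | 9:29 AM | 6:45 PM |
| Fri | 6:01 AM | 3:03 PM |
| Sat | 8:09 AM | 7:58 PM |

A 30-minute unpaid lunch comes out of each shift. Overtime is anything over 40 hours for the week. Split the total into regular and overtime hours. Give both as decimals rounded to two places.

Regular 40.00 hours, overtime 6.05 hours

Tue: 8:27 AM–4:53 PM = 8 h 26 min; less 30 min break → 7 h 56 min
Wed: 9:09 AM–7:09 PM = 10 h 0 min; less 30 min break → 9 h 30 min
Thu: 9:29 AM–6:45 PM = 9 h 16 min; less 30 min break → 8 h 46 min
Fri: 6:01 AM–3:03 PM = 9 h 2 min; less 30 min break → 8 h 32 min
Sat: 8:09 AM–7:58 PM = 11 h 49 min; less 30 min break → 11 h 19 min
Total worked: 46 h 3 min = 46.05 h.
Threshold 40 h → overtime 6 h 3 min, regular 40 h 0 min.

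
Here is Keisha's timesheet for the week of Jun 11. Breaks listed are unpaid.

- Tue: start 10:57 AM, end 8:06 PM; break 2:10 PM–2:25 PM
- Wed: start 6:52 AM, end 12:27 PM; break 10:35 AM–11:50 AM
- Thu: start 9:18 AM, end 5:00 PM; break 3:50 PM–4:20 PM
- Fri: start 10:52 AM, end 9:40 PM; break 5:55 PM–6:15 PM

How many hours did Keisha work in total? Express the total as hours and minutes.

Tue: 10:57 AM–8:06 PM = 9 h 9 min; less 15 min break → 8 h 54 min
Wed: 6:52 AM–12:27 PM = 5 h 35 min; less 75 min break → 4 h 20 min
Thu: 9:18 AM–5:00 PM = 7 h 42 min; less 30 min break → 7 h 12 min
Fri: 10:52 AM–9:40 PM = 10 h 48 min; less 20 min break → 10 h 28 min
Total: 8 h 54 min + 4 h 20 min + 7 h 12 min + 10 h 28 min = 30 h 54 min.

30 h 54 min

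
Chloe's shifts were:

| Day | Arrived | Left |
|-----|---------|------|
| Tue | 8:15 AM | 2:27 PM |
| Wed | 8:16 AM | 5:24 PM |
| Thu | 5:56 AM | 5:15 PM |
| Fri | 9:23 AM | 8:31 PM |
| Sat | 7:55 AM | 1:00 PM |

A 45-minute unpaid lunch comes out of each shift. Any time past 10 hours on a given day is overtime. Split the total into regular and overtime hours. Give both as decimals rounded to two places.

Regular 38.17 hours, overtime 0.95 hours

Tue: 8:15 AM–2:27 PM = 6 h 12 min; less 45 min break → 5 h 27 min
Wed: 8:16 AM–5:24 PM = 9 h 8 min; less 45 min break → 8 h 23 min
Thu: 5:56 AM–5:15 PM = 11 h 19 min; less 45 min break → 10 h 34 min
Fri: 9:23 AM–8:31 PM = 11 h 8 min; less 45 min break → 10 h 23 min
Sat: 7:55 AM–1:00 PM = 5 h 5 min; less 45 min break → 4 h 20 min
Tue reg 5 h 27 min / OT 0 h 0 min; Wed reg 8 h 23 min / OT 0 h 0 min; Thu reg 10 h 0 min / OT 0 h 34 min; Fri reg 10 h 0 min / OT 0 h 23 min; Sat reg 4 h 20 min / OT 0 h 0 min.
Totals: regular 38 h 10 min, overtime 0 h 57 min.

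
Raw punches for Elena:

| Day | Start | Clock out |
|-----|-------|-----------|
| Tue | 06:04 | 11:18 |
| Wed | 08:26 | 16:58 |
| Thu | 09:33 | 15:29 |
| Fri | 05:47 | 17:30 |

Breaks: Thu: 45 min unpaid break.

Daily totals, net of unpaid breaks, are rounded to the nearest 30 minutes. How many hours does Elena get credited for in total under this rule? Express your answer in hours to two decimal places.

Tue: 06:04–11:18 = 5 h 14 min → rounds to 5 h 0 min
Wed: 08:26–16:58 = 8 h 32 min → rounds to 8 h 30 min
Thu: 09:33–15:29 = 5 h 56 min − 45 min = 5 h 11 min → rounds to 5 h 0 min
Fri: 05:47–17:30 = 11 h 43 min → rounds to 11 h 30 min
Total credited: 30 h 0 min.

30.00 hours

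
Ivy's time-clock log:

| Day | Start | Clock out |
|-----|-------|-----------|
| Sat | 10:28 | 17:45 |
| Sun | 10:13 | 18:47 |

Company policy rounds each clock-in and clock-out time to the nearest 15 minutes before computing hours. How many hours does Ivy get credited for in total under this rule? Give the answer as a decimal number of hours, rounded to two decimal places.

Sat: in 10:28→10:30, out 17:45→17:45; 7 h 15 min
Sun: in 10:13→10:15, out 18:47→18:45; 8 h 30 min
Total credited: 15 h 45 min.

15.75 hours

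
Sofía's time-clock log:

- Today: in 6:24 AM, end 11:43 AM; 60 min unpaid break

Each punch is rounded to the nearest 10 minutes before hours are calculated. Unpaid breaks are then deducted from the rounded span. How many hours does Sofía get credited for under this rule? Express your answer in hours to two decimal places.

Today: in 6:24 AM→6:20 AM, out 11:43 AM→11:40 AM; 5 h 20 min − 60 min = 4 h 20 min

4.33 hours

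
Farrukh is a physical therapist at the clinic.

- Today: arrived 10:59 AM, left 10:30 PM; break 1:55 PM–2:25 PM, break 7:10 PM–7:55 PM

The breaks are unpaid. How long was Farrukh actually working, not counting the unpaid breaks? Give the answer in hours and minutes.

Today: 10:59 AM–10:30 PM = 11 h 31 min; less 75 min break → 10 h 16 min

10 h 16 min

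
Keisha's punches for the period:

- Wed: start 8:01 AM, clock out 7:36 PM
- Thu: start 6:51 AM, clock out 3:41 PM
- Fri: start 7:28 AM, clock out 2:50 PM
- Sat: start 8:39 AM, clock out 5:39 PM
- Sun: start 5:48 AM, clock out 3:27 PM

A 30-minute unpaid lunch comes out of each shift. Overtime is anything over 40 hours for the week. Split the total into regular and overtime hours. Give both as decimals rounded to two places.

Wed: 8:01 AM–7:36 PM = 11 h 35 min; less 30 min break → 11 h 5 min
Thu: 6:51 AM–3:41 PM = 8 h 50 min; less 30 min break → 8 h 20 min
Fri: 7:28 AM–2:50 PM = 7 h 22 min; less 30 min break → 6 h 52 min
Sat: 8:39 AM–5:39 PM = 9 h 0 min; less 30 min break → 8 h 30 min
Sun: 5:48 AM–3:27 PM = 9 h 39 min; less 30 min break → 9 h 9 min
Total worked: 43 h 56 min = 43.93 h.
Threshold 40 h → overtime 3 h 56 min, regular 40 h 0 min.

Regular 40.00 hours, overtime 3.93 hours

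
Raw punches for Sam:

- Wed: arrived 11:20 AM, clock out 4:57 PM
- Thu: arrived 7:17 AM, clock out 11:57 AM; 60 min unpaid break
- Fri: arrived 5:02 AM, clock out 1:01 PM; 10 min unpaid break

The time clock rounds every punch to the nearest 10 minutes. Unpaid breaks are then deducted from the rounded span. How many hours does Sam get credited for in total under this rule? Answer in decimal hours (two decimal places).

17.17 hours

Wed: in 11:20 AM→11:20 AM, out 4:57 PM→5:00 PM; 5 h 40 min
Thu: in 7:17 AM→7:20 AM, out 11:57 AM→12:00 PM; 4 h 40 min − 60 min = 3 h 40 min
Fri: in 5:02 AM→5:00 AM, out 1:01 PM→1:00 PM; 8 h 0 min − 10 min = 7 h 50 min
Total credited: 17 h 10 min.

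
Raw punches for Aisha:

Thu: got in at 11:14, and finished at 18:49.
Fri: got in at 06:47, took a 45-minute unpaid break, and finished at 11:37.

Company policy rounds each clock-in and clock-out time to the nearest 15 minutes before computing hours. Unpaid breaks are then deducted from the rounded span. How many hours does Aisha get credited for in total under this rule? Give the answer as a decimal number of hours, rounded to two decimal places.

Thu: in 11:14→11:15, out 18:49→18:45; 7 h 30 min
Fri: in 06:47→06:45, out 11:37→11:30; 4 h 45 min − 45 min = 4 h 0 min
Total credited: 11 h 30 min.

11.50 hours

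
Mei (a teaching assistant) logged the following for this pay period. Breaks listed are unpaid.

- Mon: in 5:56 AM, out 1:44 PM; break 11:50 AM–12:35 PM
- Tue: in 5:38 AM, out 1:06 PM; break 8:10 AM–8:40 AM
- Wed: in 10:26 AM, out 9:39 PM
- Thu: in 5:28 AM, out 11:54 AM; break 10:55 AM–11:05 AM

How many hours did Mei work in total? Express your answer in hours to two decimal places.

31.50 hours

Mon: 5:56 AM–1:44 PM = 7 h 48 min; less 45 min break → 7 h 3 min
Tue: 5:38 AM–1:06 PM = 7 h 28 min; less 30 min break → 6 h 58 min
Wed: 10:26 AM–9:39 PM = 11 h 13 min
Thu: 5:28 AM–11:54 AM = 6 h 26 min; less 10 min break → 6 h 16 min
Total: 7 h 3 min + 6 h 58 min + 11 h 13 min + 6 h 16 min = 31 h 30 min.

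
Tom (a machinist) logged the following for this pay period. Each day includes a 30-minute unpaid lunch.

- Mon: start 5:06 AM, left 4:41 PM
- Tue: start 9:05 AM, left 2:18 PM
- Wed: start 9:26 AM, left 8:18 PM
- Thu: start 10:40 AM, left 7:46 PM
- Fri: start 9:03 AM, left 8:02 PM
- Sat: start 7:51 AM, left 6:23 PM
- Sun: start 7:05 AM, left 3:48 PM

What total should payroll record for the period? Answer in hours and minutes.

Mon: 5:06 AM–4:41 PM = 11 h 35 min; less 30 min break → 11 h 5 min
Tue: 9:05 AM–2:18 PM = 5 h 13 min; less 30 min break → 4 h 43 min
Wed: 9:26 AM–8:18 PM = 10 h 52 min; less 30 min break → 10 h 22 min
Thu: 10:40 AM–7:46 PM = 9 h 6 min; less 30 min break → 8 h 36 min
Fri: 9:03 AM–8:02 PM = 10 h 59 min; less 30 min break → 10 h 29 min
Sat: 7:51 AM–6:23 PM = 10 h 32 min; less 30 min break → 10 h 2 min
Sun: 7:05 AM–3:48 PM = 8 h 43 min; less 30 min break → 8 h 13 min
Total: 11 h 5 min + 4 h 43 min + 10 h 22 min + 8 h 36 min + 10 h 29 min + 10 h 2 min + 8 h 13 min = 63 h 30 min.

63 h 30 min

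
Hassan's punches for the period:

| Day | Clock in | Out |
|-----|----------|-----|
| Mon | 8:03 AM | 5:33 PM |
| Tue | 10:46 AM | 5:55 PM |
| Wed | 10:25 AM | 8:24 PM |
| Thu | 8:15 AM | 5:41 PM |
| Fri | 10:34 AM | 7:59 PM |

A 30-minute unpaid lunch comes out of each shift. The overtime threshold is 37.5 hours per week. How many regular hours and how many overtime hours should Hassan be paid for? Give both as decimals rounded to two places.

Mon: 8:03 AM–5:33 PM = 9 h 30 min; less 30 min break → 9 h 0 min
Tue: 10:46 AM–5:55 PM = 7 h 9 min; less 30 min break → 6 h 39 min
Wed: 10:25 AM–8:24 PM = 9 h 59 min; less 30 min break → 9 h 29 min
Thu: 8:15 AM–5:41 PM = 9 h 26 min; less 30 min break → 8 h 56 min
Fri: 10:34 AM–7:59 PM = 9 h 25 min; less 30 min break → 8 h 55 min
Total worked: 42 h 59 min = 42.98 h.
Threshold 37.5 h → overtime 5 h 29 min, regular 37 h 30 min.

Regular 37.50 hours, overtime 5.48 hours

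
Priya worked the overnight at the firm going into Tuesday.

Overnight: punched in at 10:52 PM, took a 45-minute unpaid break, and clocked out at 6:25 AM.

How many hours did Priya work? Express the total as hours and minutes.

Overnight: 10:52 PM → midnight = 1 h 8 min; midnight → 6:25 AM = 6 h 25 min; span 7 h 33 min; less 45 min break → 6 h 48 min

6 h 48 min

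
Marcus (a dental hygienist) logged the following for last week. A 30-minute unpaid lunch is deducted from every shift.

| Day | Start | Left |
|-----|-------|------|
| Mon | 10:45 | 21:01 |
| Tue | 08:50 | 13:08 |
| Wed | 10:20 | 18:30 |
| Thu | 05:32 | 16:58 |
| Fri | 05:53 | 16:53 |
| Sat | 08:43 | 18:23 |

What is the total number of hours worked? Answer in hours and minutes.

Mon: 10:45–21:01 = 10 h 16 min; less 30 min break → 9 h 46 min
Tue: 08:50–13:08 = 4 h 18 min; less 30 min break → 3 h 48 min
Wed: 10:20–18:30 = 8 h 10 min; less 30 min break → 7 h 40 min
Thu: 05:32–16:58 = 11 h 26 min; less 30 min break → 10 h 56 min
Fri: 05:53–16:53 = 11 h 0 min; less 30 min break → 10 h 30 min
Sat: 08:43–18:23 = 9 h 40 min; less 30 min break → 9 h 10 min
Total: 9 h 46 min + 3 h 48 min + 7 h 40 min + 10 h 56 min + 10 h 30 min + 9 h 10 min = 51 h 50 min.

51 h 50 min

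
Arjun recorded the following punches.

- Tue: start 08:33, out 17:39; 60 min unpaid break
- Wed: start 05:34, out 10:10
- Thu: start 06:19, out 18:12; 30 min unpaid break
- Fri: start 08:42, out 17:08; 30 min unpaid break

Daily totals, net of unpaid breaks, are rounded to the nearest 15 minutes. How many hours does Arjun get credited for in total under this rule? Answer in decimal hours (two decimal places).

Tue: 08:33–17:39 = 9 h 6 min − 60 min = 8 h 6 min → rounds to 8 h 0 min
Wed: 05:34–10:10 = 4 h 36 min → rounds to 4 h 30 min
Thu: 06:19–18:12 = 11 h 53 min − 30 min = 11 h 23 min → rounds to 11 h 30 min
Fri: 08:42–17:08 = 8 h 26 min − 30 min = 7 h 56 min → rounds to 8 h 0 min
Total credited: 32 h 0 min.

32.00 hours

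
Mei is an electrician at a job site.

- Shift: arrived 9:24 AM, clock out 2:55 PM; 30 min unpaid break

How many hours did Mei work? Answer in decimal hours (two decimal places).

Shift: 9:24 AM–2:55 PM = 5 h 31 min; less 30 min break → 5 h 1 min

5.02 hours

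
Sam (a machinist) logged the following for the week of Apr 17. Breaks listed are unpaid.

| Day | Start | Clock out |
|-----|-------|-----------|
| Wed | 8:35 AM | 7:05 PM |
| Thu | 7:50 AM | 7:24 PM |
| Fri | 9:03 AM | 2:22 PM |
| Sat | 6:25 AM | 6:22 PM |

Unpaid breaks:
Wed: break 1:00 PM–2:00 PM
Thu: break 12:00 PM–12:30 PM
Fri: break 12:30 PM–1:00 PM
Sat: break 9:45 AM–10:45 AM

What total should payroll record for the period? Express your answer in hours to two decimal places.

Wed: 8:35 AM–7:05 PM = 10 h 30 min; less 60 min break → 9 h 30 min
Thu: 7:50 AM–7:24 PM = 11 h 34 min; less 30 min break → 11 h 4 min
Fri: 9:03 AM–2:22 PM = 5 h 19 min; less 30 min break → 4 h 49 min
Sat: 6:25 AM–6:22 PM = 11 h 57 min; less 60 min break → 10 h 57 min
Total: 9 h 30 min + 11 h 4 min + 4 h 49 min + 10 h 57 min = 36 h 20 min.

36.33 hours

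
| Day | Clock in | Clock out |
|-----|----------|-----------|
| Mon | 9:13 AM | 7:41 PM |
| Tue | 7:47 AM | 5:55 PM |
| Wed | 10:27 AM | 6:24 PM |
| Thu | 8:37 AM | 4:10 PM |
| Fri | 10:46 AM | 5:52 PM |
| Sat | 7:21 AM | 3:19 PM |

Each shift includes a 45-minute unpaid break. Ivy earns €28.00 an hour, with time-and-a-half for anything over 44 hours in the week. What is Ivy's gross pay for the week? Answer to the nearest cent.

€1344.00

Mon: 9:13 AM–7:41 PM = 10 h 28 min; less 45 min break → 9 h 43 min
Tue: 7:47 AM–5:55 PM = 10 h 8 min; less 45 min break → 9 h 23 min
Wed: 10:27 AM–6:24 PM = 7 h 57 min; less 45 min break → 7 h 12 min
Thu: 8:37 AM–4:10 PM = 7 h 33 min; less 45 min break → 6 h 48 min
Fri: 10:46 AM–5:52 PM = 7 h 6 min; less 45 min break → 6 h 21 min
Sat: 7:21 AM–3:19 PM = 7 h 58 min; less 45 min break → 7 h 13 min
Total worked: 46 h 40 min = 2800 min.
Regular 44 h 0 min = 2640 min at €28.00/h; overtime 2 h 40 min = 160 min at €42.00/h.
Pay = (2640 × €28.00 + 160 × €42.00) ÷ 60 = €1344.00.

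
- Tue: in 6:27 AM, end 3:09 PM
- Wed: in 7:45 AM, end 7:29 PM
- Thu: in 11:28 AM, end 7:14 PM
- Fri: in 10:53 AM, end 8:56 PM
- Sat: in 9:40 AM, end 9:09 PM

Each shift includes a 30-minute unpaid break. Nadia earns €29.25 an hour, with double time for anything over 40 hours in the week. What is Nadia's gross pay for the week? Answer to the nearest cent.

€1593.15

Tue: 6:27 AM–3:09 PM = 8 h 42 min; less 30 min break → 8 h 12 min
Wed: 7:45 AM–7:29 PM = 11 h 44 min; less 30 min break → 11 h 14 min
Thu: 11:28 AM–7:14 PM = 7 h 46 min; less 30 min break → 7 h 16 min
Fri: 10:53 AM–8:56 PM = 10 h 3 min; less 30 min break → 9 h 33 min
Sat: 9:40 AM–9:09 PM = 11 h 29 min; less 30 min break → 10 h 59 min
Total worked: 47 h 14 min = 2834 min.
Regular 40 h 0 min = 2400 min at €29.25/h; overtime 7 h 14 min = 434 min at €58.50/h.
Pay = (2400 × €29.25 + 434 × €58.50) ÷ 60 = €1593.15.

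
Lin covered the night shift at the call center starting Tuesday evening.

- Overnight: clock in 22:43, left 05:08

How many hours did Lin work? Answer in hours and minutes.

Overnight: 22:43 → midnight = 1 h 17 min; midnight → 05:08 = 5 h 8 min; span 6 h 25 min

6 h 25 min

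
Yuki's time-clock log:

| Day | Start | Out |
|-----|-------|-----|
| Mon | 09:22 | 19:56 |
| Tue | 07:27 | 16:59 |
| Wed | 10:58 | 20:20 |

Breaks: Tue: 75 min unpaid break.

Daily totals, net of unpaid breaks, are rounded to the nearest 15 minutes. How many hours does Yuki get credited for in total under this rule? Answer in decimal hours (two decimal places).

28.00 hours

Mon: 09:22–19:56 = 10 h 34 min → rounds to 10 h 30 min
Tue: 07:27–16:59 = 9 h 32 min − 75 min = 8 h 17 min → rounds to 8 h 15 min
Wed: 10:58–20:20 = 9 h 22 min → rounds to 9 h 15 min
Total credited: 28 h 0 min.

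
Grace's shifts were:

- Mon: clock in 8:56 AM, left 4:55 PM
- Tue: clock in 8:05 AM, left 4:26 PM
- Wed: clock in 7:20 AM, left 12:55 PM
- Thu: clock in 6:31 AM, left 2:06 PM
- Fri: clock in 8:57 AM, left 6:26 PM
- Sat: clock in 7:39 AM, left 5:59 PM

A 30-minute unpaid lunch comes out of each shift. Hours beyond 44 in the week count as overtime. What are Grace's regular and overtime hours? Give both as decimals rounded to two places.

Mon: 8:56 AM–4:55 PM = 7 h 59 min; less 30 min break → 7 h 29 min
Tue: 8:05 AM–4:26 PM = 8 h 21 min; less 30 min break → 7 h 51 min
Wed: 7:20 AM–12:55 PM = 5 h 35 min; less 30 min break → 5 h 5 min
Thu: 6:31 AM–2:06 PM = 7 h 35 min; less 30 min break → 7 h 5 min
Fri: 8:57 AM–6:26 PM = 9 h 29 min; less 30 min break → 8 h 59 min
Sat: 7:39 AM–5:59 PM = 10 h 20 min; less 30 min break → 9 h 50 min
Total worked: 46 h 19 min = 46.32 h.
Threshold 44 h → overtime 2 h 19 min, regular 44 h 0 min.

Regular 44.00 hours, overtime 2.32 hours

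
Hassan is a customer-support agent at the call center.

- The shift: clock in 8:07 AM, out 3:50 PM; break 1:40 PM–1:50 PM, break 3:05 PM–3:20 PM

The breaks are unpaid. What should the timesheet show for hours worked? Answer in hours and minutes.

7 h 18 min

The shift: 8:07 AM–3:50 PM = 7 h 43 min; less 25 min break → 7 h 18 min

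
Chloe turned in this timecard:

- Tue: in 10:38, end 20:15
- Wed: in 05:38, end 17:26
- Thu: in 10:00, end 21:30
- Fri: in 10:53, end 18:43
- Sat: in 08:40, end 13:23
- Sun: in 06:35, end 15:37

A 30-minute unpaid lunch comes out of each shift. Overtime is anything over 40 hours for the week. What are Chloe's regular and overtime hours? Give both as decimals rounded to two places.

Regular 40.00 hours, overtime 11.50 hours

Tue: 10:38–20:15 = 9 h 37 min; less 30 min break → 9 h 7 min
Wed: 05:38–17:26 = 11 h 48 min; less 30 min break → 11 h 18 min
Thu: 10:00–21:30 = 11 h 30 min; less 30 min break → 11 h 0 min
Fri: 10:53–18:43 = 7 h 50 min; less 30 min break → 7 h 20 min
Sat: 08:40–13:23 = 4 h 43 min; less 30 min break → 4 h 13 min
Sun: 06:35–15:37 = 9 h 2 min; less 30 min break → 8 h 32 min
Total worked: 51 h 30 min = 51.50 h.
Threshold 40 h → overtime 11 h 30 min, regular 40 h 0 min.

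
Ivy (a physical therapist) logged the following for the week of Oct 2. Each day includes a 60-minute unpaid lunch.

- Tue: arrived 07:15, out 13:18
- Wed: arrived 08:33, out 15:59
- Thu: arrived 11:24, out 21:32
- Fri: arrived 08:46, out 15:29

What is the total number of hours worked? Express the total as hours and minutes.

26 h 20 min

Tue: 07:15–13:18 = 6 h 3 min; less 60 min break → 5 h 3 min
Wed: 08:33–15:59 = 7 h 26 min; less 60 min break → 6 h 26 min
Thu: 11:24–21:32 = 10 h 8 min; less 60 min break → 9 h 8 min
Fri: 08:46–15:29 = 6 h 43 min; less 60 min break → 5 h 43 min
Total: 5 h 3 min + 6 h 26 min + 9 h 8 min + 5 h 43 min = 26 h 20 min.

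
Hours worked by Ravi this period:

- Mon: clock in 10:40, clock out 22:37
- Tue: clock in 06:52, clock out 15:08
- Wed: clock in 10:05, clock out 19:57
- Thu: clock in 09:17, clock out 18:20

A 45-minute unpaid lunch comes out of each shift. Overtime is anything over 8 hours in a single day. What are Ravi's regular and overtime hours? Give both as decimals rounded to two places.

Mon: 10:40–22:37 = 11 h 57 min; less 45 min break → 11 h 12 min
Tue: 06:52–15:08 = 8 h 16 min; less 45 min break → 7 h 31 min
Wed: 10:05–19:57 = 9 h 52 min; less 45 min break → 9 h 7 min
Thu: 09:17–18:20 = 9 h 3 min; less 45 min break → 8 h 18 min
Mon reg 8 h 0 min / OT 3 h 12 min; Tue reg 7 h 31 min / OT 0 h 0 min; Wed reg 8 h 0 min / OT 1 h 7 min; Thu reg 8 h 0 min / OT 0 h 18 min.
Totals: regular 31 h 31 min, overtime 4 h 37 min.

Regular 31.52 hours, overtime 4.62 hours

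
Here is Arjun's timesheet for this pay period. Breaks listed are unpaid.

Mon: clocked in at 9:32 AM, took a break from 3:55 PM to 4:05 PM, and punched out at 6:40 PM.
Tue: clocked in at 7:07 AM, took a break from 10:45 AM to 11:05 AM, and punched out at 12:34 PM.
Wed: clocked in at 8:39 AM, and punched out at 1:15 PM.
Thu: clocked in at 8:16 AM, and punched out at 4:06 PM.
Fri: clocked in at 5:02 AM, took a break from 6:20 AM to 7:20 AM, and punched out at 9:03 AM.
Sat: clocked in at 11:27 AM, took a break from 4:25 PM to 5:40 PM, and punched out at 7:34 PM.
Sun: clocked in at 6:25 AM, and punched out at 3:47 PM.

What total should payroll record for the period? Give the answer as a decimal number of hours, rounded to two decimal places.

45.77 hours

Mon: 9:32 AM–6:40 PM = 9 h 8 min; less 10 min break → 8 h 58 min
Tue: 7:07 AM–12:34 PM = 5 h 27 min; less 20 min break → 5 h 7 min
Wed: 8:39 AM–1:15 PM = 4 h 36 min
Thu: 8:16 AM–4:06 PM = 7 h 50 min
Fri: 5:02 AM–9:03 AM = 4 h 1 min; less 60 min break → 3 h 1 min
Sat: 11:27 AM–7:34 PM = 8 h 7 min; less 75 min break → 6 h 52 min
Sun: 6:25 AM–3:47 PM = 9 h 22 min
Total: 8 h 58 min + 5 h 7 min + 4 h 36 min + 7 h 50 min + 3 h 1 min + 6 h 52 min + 9 h 22 min = 45 h 46 min.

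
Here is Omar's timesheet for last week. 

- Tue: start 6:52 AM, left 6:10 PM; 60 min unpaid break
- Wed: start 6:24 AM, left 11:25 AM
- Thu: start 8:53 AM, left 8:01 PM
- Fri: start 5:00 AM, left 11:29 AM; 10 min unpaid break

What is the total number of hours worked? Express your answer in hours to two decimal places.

32.77 hours

Tue: 6:52 AM–6:10 PM = 11 h 18 min; less 60 min break → 10 h 18 min
Wed: 6:24 AM–11:25 AM = 5 h 1 min
Thu: 8:53 AM–8:01 PM = 11 h 8 min
Fri: 5:00 AM–11:29 AM = 6 h 29 min; less 10 min break → 6 h 19 min
Total: 10 h 18 min + 5 h 1 min + 11 h 8 min + 6 h 19 min = 32 h 46 min.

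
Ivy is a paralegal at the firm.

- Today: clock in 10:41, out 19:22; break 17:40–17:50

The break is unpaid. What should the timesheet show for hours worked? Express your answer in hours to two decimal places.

8.52 hours

Today: 10:41–19:22 = 8 h 41 min; less 10 min break → 8 h 31 min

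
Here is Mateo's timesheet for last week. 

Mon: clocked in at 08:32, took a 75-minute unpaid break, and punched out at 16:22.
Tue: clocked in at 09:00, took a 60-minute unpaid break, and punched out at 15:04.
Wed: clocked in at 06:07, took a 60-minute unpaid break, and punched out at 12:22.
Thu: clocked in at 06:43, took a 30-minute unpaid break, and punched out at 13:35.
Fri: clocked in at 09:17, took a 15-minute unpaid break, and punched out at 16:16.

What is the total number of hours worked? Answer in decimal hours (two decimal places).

Mon: 08:32–16:22 = 7 h 50 min; less 75 min break → 6 h 35 min
Tue: 09:00–15:04 = 6 h 4 min; less 60 min break → 5 h 4 min
Wed: 06:07–12:22 = 6 h 15 min; less 60 min break → 5 h 15 min
Thu: 06:43–13:35 = 6 h 52 min; less 30 min break → 6 h 22 min
Fri: 09:17–16:16 = 6 h 59 min; less 15 min break → 6 h 44 min
Total: 6 h 35 min + 5 h 4 min + 5 h 15 min + 6 h 22 min + 6 h 44 min = 30 h 0 min.

30.00 hours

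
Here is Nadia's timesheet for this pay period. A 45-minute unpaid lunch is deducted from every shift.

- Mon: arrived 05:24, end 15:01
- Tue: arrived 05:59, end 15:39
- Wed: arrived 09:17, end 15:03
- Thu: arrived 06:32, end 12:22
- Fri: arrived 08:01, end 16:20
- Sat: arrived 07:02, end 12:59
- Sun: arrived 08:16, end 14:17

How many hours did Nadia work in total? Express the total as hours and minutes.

45 h 55 min

Mon: 05:24–15:01 = 9 h 37 min; less 45 min break → 8 h 52 min
Tue: 05:59–15:39 = 9 h 40 min; less 45 min break → 8 h 55 min
Wed: 09:17–15:03 = 5 h 46 min; less 45 min break → 5 h 1 min
Thu: 06:32–12:22 = 5 h 50 min; less 45 min break → 5 h 5 min
Fri: 08:01–16:20 = 8 h 19 min; less 45 min break → 7 h 34 min
Sat: 07:02–12:59 = 5 h 57 min; less 45 min break → 5 h 12 min
Sun: 08:16–14:17 = 6 h 1 min; less 45 min break → 5 h 16 min
Total: 8 h 52 min + 8 h 55 min + 5 h 1 min + 5 h 5 min + 7 h 34 min + 5 h 12 min + 5 h 16 min = 45 h 55 min.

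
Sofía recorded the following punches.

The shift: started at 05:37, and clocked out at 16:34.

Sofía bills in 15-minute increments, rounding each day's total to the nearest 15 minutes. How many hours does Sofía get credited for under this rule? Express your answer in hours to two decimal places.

11.00 hours

The shift: 05:37–16:34 = 10 h 57 min → rounds to 11 h 0 min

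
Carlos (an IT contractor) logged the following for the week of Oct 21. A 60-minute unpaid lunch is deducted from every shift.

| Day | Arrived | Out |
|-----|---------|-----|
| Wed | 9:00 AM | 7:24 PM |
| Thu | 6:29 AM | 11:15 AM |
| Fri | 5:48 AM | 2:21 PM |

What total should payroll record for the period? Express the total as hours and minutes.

20 h 43 min

Wed: 9:00 AM–7:24 PM = 10 h 24 min; less 60 min break → 9 h 24 min
Thu: 6:29 AM–11:15 AM = 4 h 46 min; less 60 min break → 3 h 46 min
Fri: 5:48 AM–2:21 PM = 8 h 33 min; less 60 min break → 7 h 33 min
Total: 9 h 24 min + 3 h 46 min + 7 h 33 min = 20 h 43 min.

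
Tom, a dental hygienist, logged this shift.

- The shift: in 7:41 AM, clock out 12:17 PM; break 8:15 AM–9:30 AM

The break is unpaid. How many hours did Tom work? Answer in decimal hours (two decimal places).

3.35 hours

The shift: 7:41 AM–12:17 PM = 4 h 36 min; less 75 min break → 3 h 21 min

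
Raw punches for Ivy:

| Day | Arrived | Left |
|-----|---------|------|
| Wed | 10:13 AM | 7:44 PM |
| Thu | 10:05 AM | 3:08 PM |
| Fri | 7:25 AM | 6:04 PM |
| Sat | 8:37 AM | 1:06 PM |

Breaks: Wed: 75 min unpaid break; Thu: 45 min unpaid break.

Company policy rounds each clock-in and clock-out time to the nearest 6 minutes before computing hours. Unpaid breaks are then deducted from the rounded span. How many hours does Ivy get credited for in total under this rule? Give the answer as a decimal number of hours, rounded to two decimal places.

Wed: in 10:13 AM→10:12 AM, out 7:44 PM→7:42 PM; 9 h 30 min − 75 min = 8 h 15 min
Thu: in 10:05 AM→10:06 AM, out 3:08 PM→3:06 PM; 5 h 0 min − 45 min = 4 h 15 min
Fri: in 7:25 AM→7:24 AM, out 6:04 PM→6:06 PM; 10 h 42 min
Sat: in 8:37 AM→8:36 AM, out 1:06 PM→1:06 PM; 4 h 30 min
Total credited: 27 h 42 min.

27.70 hours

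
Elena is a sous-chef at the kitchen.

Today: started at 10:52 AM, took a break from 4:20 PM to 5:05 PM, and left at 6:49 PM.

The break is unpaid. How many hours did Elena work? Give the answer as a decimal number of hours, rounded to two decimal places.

7.20 hours

Today: 10:52 AM–6:49 PM = 7 h 57 min; less 45 min break → 7 h 12 min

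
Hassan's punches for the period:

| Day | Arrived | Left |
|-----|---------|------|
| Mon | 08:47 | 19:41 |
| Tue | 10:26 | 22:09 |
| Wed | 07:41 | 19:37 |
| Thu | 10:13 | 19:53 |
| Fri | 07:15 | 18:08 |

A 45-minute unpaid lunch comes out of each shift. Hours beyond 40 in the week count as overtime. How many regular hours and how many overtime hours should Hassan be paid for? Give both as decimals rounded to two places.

Regular 40.00 hours, overtime 11.35 hours

Mon: 08:47–19:41 = 10 h 54 min; less 45 min break → 10 h 9 min
Tue: 10:26–22:09 = 11 h 43 min; less 45 min break → 10 h 58 min
Wed: 07:41–19:37 = 11 h 56 min; less 45 min break → 11 h 11 min
Thu: 10:13–19:53 = 9 h 40 min; less 45 min break → 8 h 55 min
Fri: 07:15–18:08 = 10 h 53 min; less 45 min break → 10 h 8 min
Total worked: 51 h 21 min = 51.35 h.
Threshold 40 h → overtime 11 h 21 min, regular 40 h 0 min.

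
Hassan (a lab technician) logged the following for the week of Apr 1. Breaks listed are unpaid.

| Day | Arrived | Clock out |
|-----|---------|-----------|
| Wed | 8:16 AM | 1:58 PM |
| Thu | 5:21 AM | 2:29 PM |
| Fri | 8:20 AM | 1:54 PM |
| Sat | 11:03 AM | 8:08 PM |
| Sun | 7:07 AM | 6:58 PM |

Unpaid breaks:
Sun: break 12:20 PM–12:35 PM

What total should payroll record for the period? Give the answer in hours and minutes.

Wed: 8:16 AM–1:58 PM = 5 h 42 min
Thu: 5:21 AM–2:29 PM = 9 h 8 min
Fri: 8:20 AM–1:54 PM = 5 h 34 min
Sat: 11:03 AM–8:08 PM = 9 h 5 min
Sun: 7:07 AM–6:58 PM = 11 h 51 min; less 15 min break → 11 h 36 min
Total: 5 h 42 min + 9 h 8 min + 5 h 34 min + 9 h 5 min + 11 h 36 min = 41 h 5 min.

41 h 5 min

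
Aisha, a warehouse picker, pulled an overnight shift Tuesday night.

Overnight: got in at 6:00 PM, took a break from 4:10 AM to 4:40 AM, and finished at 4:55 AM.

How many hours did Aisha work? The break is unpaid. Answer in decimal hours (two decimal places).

10.42 hours

Overnight: 6:00 PM → midnight = 6 h 0 min; midnight → 4:55 AM = 4 h 55 min; span 10 h 55 min; less 30 min break → 10 h 25 min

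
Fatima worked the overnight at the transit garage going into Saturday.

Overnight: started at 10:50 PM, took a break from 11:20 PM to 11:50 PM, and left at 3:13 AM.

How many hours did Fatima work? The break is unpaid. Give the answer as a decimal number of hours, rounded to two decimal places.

Overnight: 10:50 PM → midnight = 1 h 10 min; midnight → 3:13 AM = 3 h 13 min; span 4 h 23 min; less 30 min break → 3 h 53 min

3.88 hours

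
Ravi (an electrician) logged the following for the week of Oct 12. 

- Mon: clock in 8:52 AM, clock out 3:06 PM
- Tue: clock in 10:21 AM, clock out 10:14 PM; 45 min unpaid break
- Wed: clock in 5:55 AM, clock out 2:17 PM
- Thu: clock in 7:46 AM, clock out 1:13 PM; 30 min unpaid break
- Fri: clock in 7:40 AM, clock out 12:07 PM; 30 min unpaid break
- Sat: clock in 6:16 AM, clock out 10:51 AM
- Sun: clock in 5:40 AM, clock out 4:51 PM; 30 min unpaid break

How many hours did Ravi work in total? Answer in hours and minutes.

49 h 54 min

Mon: 8:52 AM–3:06 PM = 6 h 14 min
Tue: 10:21 AM–10:14 PM = 11 h 53 min; less 45 min break → 11 h 8 min
Wed: 5:55 AM–2:17 PM = 8 h 22 min
Thu: 7:46 AM–1:13 PM = 5 h 27 min; less 30 min break → 4 h 57 min
Fri: 7:40 AM–12:07 PM = 4 h 27 min; less 30 min break → 3 h 57 min
Sat: 6:16 AM–10:51 AM = 4 h 35 min
Sun: 5:40 AM–4:51 PM = 11 h 11 min; less 30 min break → 10 h 41 min
Total: 6 h 14 min + 11 h 8 min + 8 h 22 min + 4 h 57 min + 3 h 57 min + 4 h 35 min + 10 h 41 min = 49 h 54 min.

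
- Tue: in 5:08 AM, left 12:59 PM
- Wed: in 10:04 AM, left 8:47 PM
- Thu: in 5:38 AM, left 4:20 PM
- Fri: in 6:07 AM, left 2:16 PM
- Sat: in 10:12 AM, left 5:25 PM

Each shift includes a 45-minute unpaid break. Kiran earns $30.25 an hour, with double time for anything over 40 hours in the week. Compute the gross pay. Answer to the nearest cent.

$1263.44

Tue: 5:08 AM–12:59 PM = 7 h 51 min; less 45 min break → 7 h 6 min
Wed: 10:04 AM–8:47 PM = 10 h 43 min; less 45 min break → 9 h 58 min
Thu: 5:38 AM–4:20 PM = 10 h 42 min; less 45 min break → 9 h 57 min
Fri: 6:07 AM–2:16 PM = 8 h 9 min; less 45 min break → 7 h 24 min
Sat: 10:12 AM–5:25 PM = 7 h 13 min; less 45 min break → 6 h 28 min
Total worked: 40 h 53 min = 2453 min.
Regular 40 h 0 min = 2400 min at $30.25/h; overtime 0 h 53 min = 53 min at $60.50/h.
Pay = (2400 × $30.25 + 53 × $60.50) ÷ 60 = $1263.44.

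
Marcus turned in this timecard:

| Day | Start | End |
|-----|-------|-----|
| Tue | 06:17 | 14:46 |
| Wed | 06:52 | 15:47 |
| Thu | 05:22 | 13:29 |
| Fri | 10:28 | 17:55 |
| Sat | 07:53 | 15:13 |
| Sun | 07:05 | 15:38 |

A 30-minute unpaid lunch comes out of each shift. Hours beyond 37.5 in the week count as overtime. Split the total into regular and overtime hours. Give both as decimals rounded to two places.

Tue: 06:17–14:46 = 8 h 29 min; less 30 min break → 7 h 59 min
Wed: 06:52–15:47 = 8 h 55 min; less 30 min break → 8 h 25 min
Thu: 05:22–13:29 = 8 h 7 min; less 30 min break → 7 h 37 min
Fri: 10:28–17:55 = 7 h 27 min; less 30 min break → 6 h 57 min
Sat: 07:53–15:13 = 7 h 20 min; less 30 min break → 6 h 50 min
Sun: 07:05–15:38 = 8 h 33 min; less 30 min break → 8 h 3 min
Total worked: 45 h 51 min = 45.85 h.
Threshold 37.5 h → overtime 8 h 21 min, regular 37 h 30 min.

Regular 37.50 hours, overtime 8.35 hours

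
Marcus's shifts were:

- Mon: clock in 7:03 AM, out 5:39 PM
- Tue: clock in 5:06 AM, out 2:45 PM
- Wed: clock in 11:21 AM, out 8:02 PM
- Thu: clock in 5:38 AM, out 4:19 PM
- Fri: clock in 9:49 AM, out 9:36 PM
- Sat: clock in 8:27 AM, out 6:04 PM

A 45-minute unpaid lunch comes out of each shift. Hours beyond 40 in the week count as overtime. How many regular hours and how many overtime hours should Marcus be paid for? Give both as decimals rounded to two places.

Regular 40.00 hours, overtime 16.52 hours

Mon: 7:03 AM–5:39 PM = 10 h 36 min; less 45 min break → 9 h 51 min
Tue: 5:06 AM–2:45 PM = 9 h 39 min; less 45 min break → 8 h 54 min
Wed: 11:21 AM–8:02 PM = 8 h 41 min; less 45 min break → 7 h 56 min
Thu: 5:38 AM–4:19 PM = 10 h 41 min; less 45 min break → 9 h 56 min
Fri: 9:49 AM–9:36 PM = 11 h 47 min; less 45 min break → 11 h 2 min
Sat: 8:27 AM–6:04 PM = 9 h 37 min; less 45 min break → 8 h 52 min
Total worked: 56 h 31 min = 56.52 h.
Threshold 40 h → overtime 16 h 31 min, regular 40 h 0 min.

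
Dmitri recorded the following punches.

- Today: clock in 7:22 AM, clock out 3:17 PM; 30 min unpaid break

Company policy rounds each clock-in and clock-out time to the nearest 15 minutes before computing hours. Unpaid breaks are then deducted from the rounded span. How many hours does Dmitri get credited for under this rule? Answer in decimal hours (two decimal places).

Today: in 7:22 AM→7:15 AM, out 3:17 PM→3:15 PM; 8 h 0 min − 30 min = 7 h 30 min

7.50 hours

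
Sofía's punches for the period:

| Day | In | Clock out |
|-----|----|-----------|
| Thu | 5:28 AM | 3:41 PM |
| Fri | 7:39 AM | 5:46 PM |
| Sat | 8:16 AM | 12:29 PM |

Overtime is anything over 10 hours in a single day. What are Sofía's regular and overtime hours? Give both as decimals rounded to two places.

Thu: 5:28 AM–3:41 PM = 10 h 13 min
Fri: 7:39 AM–5:46 PM = 10 h 7 min
Sat: 8:16 AM–12:29 PM = 4 h 13 min
Thu reg 10 h 0 min / OT 0 h 13 min; Fri reg 10 h 0 min / OT 0 h 7 min; Sat reg 4 h 13 min / OT 0 h 0 min.
Totals: regular 24 h 13 min, overtime 0 h 20 min.

Regular 24.22 hours, overtime 0.33 hours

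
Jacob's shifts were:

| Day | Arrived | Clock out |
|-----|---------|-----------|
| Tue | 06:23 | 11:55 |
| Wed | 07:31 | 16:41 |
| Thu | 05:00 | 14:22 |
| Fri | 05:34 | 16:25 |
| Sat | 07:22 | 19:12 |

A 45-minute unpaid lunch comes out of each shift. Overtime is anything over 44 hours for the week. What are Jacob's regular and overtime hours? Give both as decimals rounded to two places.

Tue: 06:23–11:55 = 5 h 32 min; less 45 min break → 4 h 47 min
Wed: 07:31–16:41 = 9 h 10 min; less 45 min break → 8 h 25 min
Thu: 05:00–14:22 = 9 h 22 min; less 45 min break → 8 h 37 min
Fri: 05:34–16:25 = 10 h 51 min; less 45 min break → 10 h 6 min
Sat: 07:22–19:12 = 11 h 50 min; less 45 min break → 11 h 5 min
Total worked: 43 h 0 min = 43.00 h.
Threshold 44 h → overtime 0 h 0 min, regular 43 h 0 min.

Regular 43.00 hours, overtime 0.00 hours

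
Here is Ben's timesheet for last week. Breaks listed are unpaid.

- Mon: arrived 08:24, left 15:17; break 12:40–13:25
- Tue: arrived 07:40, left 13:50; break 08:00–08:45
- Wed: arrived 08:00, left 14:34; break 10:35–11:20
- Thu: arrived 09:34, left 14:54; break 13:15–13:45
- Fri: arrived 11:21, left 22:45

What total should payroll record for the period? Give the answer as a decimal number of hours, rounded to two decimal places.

Mon: 08:24–15:17 = 6 h 53 min; less 45 min break → 6 h 8 min
Tue: 07:40–13:50 = 6 h 10 min; less 45 min break → 5 h 25 min
Wed: 08:00–14:34 = 6 h 34 min; less 45 min break → 5 h 49 min
Thu: 09:34–14:54 = 5 h 20 min; less 30 min break → 4 h 50 min
Fri: 11:21–22:45 = 11 h 24 min
Total: 6 h 8 min + 5 h 25 min + 5 h 49 min + 4 h 50 min + 11 h 24 min = 33 h 36 min.

33.60 hours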